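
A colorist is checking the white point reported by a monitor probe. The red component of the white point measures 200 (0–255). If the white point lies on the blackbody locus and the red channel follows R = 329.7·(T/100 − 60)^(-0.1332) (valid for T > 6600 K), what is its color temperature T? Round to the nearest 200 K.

(t − 60)^(-0.1332) = 200/329.7 = 0.60661.
t − 60 = 0.60661^(1/-0.1332) = 0.60661^(-7.508) = 42.638, so t = 102.638.
T = 100·t = 10264 K → 10200 K to the nearest 200 K.

10200 K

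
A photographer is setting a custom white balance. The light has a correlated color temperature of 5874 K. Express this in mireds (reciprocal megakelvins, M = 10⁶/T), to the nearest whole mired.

M = 10⁶ / 5874 = 170.242 → 170 mireds.

170 mireds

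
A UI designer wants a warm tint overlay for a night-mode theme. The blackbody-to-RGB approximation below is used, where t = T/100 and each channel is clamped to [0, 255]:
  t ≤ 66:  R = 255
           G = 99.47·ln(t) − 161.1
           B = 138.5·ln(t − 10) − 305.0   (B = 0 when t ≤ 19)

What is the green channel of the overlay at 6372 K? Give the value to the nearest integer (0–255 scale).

t = 6372/100 = 63.72; the t ≤ 66 branch applies.
G = 99.47·ln 63.72 − 161.1 = 99.47·4.1545 − 161.1 = 252.148.
Rounded: 252.

252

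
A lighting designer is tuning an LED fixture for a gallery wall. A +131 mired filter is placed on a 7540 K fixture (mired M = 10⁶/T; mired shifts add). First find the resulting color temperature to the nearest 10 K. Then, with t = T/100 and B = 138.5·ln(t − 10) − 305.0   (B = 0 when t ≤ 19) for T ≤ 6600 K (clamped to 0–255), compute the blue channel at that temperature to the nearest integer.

M_in = 10⁶/7540 = 132.63; M_out = 132.63 + (+131) = 263.63.
T_out = 10⁶/263.63 = 3793.3 K → 3790 K; t = 37.9.
B = 138.5·ln(37.9 − 10) − 305.0 = 138.5·ln 27.9 − 305.0 = 138.5·3.3286 − 305.0 = 156.015.
Rounded: 156.

156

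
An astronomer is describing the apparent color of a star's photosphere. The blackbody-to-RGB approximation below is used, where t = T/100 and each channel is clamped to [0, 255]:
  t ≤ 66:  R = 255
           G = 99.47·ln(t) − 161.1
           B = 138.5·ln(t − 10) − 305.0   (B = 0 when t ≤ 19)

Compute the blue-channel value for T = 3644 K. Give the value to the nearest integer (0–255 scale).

t = 3644/100 = 36.44; the t ≤ 66 branch applies.
B = 138.5·ln(36.44 − 10) − 305.0 = 138.5·ln 26.44 − 305.0 = 138.5·3.2749 − 305.0 = 148.571.
Rounded: 149.

149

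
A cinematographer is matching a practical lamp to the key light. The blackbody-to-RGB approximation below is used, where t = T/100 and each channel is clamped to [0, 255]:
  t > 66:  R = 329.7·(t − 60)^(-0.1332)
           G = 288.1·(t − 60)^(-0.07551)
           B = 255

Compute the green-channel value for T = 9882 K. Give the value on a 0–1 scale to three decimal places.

0.857

t = 9882/100 = 98.82; the t > 66 branch applies.
G = 288.1·(98.82 − 60)^(-0.07551) = 288.1·38.82^(-0.07551) = 288.1·0.75860 = 218.551.
On a 0–1 scale: 218.551/255 = 0.8571 → 0.857.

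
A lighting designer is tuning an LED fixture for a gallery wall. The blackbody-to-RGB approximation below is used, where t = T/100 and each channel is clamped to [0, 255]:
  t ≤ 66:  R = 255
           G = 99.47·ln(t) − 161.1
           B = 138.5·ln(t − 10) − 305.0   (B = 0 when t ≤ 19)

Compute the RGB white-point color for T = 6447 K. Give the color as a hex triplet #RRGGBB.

#FFFDF9

t = 6447/100 = 64.47; the t ≤ 66 branch applies.
R = 255 by definition for t ≤ 66.
G = 99.47·ln 64.47 − 161.1 = 99.47·4.1662 − 161.1 = 253.312.
B = 138.5·ln(64.47 − 10) − 305.0 = 138.5·ln 54.47 − 305.0 = 138.5·3.9977 − 305.0 = 248.675.
Rounded: (255, 253, 249).
In hex: #FFFDF9.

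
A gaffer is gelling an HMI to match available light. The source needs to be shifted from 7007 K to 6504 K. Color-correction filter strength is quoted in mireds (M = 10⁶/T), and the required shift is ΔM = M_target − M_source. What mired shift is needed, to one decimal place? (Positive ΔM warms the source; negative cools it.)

+11.0 mireds

M_source = 10⁶/7007 = 142.714; M_target = 10⁶/6504 = 153.752.
ΔM = 153.752 − 142.714 = 11.037 → +11.0 mireds, a warming shift.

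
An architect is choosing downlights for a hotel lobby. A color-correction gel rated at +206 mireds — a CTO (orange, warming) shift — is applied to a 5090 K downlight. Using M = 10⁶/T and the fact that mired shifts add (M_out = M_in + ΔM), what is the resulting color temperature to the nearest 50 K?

2500 K

M_in = 10⁶/5090 = 196.46 mireds.
M_out = 196.46 + (+206) = 402.46 mireds.
T_out = 10⁶/402.46 = 2484.7 K → 2500 K.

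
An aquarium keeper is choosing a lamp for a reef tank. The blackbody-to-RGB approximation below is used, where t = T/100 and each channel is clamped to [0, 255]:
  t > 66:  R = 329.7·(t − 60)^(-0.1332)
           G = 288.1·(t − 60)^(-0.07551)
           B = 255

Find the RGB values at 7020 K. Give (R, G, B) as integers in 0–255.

(242, 242, 255)

t = 7020/100 = 70.2; the t > 66 branch applies.
R = 329.7·(70.2 − 60)^(-0.1332) = 329.7·10.2^(-0.1332) = 329.7·0.73393 = 241.977.
G = 288.1·(70.2 − 60)^(-0.07551) = 288.1·10.2^(-0.07551) = 288.1·0.83915 = 241.760.
B = 255 by definition for t > 66.
Rounded: (242, 242, 255).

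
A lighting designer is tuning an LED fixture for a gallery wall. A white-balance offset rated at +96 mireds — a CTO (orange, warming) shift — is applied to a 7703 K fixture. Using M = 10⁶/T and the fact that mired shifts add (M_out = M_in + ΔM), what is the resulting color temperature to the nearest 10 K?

M_in = 10⁶/7703 = 129.82 mireds.
M_out = 129.82 + (+96) = 225.82 mireds.
T_out = 10⁶/225.82 = 4428.3 K → 4430 K.

4430 K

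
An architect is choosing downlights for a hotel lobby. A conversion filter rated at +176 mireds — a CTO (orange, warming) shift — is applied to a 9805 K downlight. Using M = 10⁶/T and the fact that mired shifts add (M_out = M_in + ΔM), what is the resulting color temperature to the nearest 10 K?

M_in = 10⁶/9805 = 101.99 mireds.
M_out = 101.99 + (+176) = 277.99 mireds.
T_out = 10⁶/277.99 = 3597.3 K → 3600 K.

3600 K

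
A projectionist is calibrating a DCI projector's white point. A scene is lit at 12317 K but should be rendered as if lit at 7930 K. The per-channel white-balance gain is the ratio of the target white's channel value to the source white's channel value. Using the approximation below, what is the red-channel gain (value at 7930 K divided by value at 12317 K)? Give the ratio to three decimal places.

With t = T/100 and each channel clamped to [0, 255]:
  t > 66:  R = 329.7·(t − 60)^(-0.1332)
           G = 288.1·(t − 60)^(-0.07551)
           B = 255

1.171

At 12317 K (t = 123.17):
  R = 329.7·(123.17 − 60)^(-0.1332) = 329.7·63.17^(-0.1332) = 329.7·0.57567 = 189.798.
At 7930 K (t = 79.3):
  R = 329.7·(79.3 − 60)^(-0.1332) = 329.7·19.3^(-0.1332) = 329.7·0.67416 = 222.271.
Gain = 222.271 / 189.798 = 1.1711 → 1.171.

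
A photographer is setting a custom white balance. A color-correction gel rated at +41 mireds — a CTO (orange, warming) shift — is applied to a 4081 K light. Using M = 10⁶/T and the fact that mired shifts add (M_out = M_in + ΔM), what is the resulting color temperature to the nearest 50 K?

3500 K

M_in = 10⁶/4081 = 245.04 mireds.
M_out = 245.04 + (+41) = 286.04 mireds.
T_out = 10⁶/286.04 = 3496.0 K → 3500 K.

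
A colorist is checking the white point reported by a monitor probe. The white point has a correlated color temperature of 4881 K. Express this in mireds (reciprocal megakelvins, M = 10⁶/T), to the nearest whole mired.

M = 10⁶ / 4881 = 204.876 → 205 mireds.

205 mireds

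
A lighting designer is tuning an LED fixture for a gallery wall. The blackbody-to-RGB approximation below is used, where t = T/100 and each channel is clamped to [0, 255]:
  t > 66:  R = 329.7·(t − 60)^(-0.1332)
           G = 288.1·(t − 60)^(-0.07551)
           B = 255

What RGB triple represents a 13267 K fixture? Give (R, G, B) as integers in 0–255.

t = 13267/100 = 132.67; the t > 66 branch applies.
R = 329.7·(132.67 − 60)^(-0.1332) = 329.7·72.67^(-0.1332) = 329.7·0.56502 = 186.289.
G = 288.1·(132.67 − 60)^(-0.07551) = 288.1·72.67^(-0.07551) = 288.1·0.72352 = 208.445.
B = 255 by definition for t > 66.
Rounded: (186, 208, 255).

(186, 208, 255)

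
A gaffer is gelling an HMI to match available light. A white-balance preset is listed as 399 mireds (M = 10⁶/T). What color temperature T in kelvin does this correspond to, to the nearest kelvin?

T = 10⁶ / 399 = 2506.27 K → 2506 K.

2506 K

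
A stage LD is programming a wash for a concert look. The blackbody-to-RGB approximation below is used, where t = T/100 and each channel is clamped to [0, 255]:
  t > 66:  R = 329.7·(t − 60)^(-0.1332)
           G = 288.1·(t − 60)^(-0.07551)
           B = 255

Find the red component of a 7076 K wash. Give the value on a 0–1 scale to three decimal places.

t = 7076/100 = 70.76; the t > 66 branch applies.
R = 329.7·(70.76 − 60)^(-0.1332) = 329.7·10.76^(-0.1332) = 329.7·0.72872 = 240.260.
On a 0–1 scale: 240.260/255 = 0.9422 → 0.942.

0.942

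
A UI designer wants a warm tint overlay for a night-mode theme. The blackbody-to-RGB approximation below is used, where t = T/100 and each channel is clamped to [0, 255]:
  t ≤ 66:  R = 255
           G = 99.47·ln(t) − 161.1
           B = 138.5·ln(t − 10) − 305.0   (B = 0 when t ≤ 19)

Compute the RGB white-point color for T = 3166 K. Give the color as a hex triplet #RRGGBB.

t = 3166/100 = 31.66; the t ≤ 66 branch applies.
R = 255 by definition for t ≤ 66.
G = 99.47·ln 31.66 − 161.1 = 99.47·3.4551 − 161.1 = 182.574.
B = 138.5·ln(31.66 − 10) − 305.0 = 138.5·ln 21.66 − 305.0 = 138.5·3.0755 − 305.0 = 120.952.
Rounded: (255, 183, 121).
In hex: #FFB779.

#FFB779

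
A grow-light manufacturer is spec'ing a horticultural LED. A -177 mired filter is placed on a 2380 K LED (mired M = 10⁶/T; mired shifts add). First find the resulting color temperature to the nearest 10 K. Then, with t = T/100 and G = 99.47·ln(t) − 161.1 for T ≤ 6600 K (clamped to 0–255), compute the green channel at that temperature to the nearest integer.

209

M_in = 10⁶/2380 = 420.17; M_out = 420.17 + (-177) = 243.17.
T_out = 10⁶/243.17 = 4112.4 K → 4110 K; t = 41.1.
G = 99.47·ln 41.1 − 161.1 = 99.47·3.7160 − 161.1 = 208.531.
Rounded: 209.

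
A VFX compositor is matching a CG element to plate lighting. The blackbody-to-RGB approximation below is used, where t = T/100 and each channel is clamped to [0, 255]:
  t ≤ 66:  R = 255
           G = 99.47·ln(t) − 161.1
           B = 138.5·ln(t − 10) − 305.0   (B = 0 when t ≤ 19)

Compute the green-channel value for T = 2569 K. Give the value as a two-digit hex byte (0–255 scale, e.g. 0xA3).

t = 2569/100 = 25.69; the t ≤ 66 branch applies.
G = 99.47·ln 25.69 − 161.1 = 99.47·3.2461 − 161.1 = 161.790.
Rounded: 162; in hex, 0xA2.

0xA2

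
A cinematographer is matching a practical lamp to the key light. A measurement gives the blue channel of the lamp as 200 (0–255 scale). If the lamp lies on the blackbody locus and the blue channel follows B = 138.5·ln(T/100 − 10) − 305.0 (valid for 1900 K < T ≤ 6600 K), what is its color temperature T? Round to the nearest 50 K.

4850 K

ln(t − 10) = (200 + 305.0) / 138.5 = 3.6462.
t − 10 = e^3.6462 = 38.329, so t = 48.329.
T = 100·t = 4833 K → 4850 K to the nearest 50 K.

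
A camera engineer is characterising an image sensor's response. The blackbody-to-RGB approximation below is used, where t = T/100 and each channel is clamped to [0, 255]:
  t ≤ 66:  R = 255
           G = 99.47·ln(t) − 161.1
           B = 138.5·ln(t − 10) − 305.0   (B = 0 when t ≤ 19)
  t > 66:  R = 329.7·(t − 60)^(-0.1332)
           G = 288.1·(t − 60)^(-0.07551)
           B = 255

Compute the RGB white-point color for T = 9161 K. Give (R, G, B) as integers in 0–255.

(208, 222, 255)

t = 9161/100 = 91.61; the t > 66 branch applies.
R = 329.7·(91.61 − 60)^(-0.1332) = 329.7·31.61^(-0.1332) = 329.7·0.63128 = 208.134.
G = 288.1·(91.61 − 60)^(-0.07551) = 288.1·31.61^(-0.07551) = 288.1·0.77046 = 221.969.
B = 255 by definition for t > 66.
Rounded: (208, 222, 255).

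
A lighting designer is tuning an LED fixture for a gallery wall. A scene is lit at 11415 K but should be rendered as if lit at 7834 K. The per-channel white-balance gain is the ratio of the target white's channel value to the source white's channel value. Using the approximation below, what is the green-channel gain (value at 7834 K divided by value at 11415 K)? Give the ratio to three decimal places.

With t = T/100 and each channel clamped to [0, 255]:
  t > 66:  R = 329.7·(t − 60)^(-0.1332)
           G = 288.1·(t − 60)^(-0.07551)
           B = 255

At 11415 K (t = 114.15):
  G = 288.1·(114.15 − 60)^(-0.07551) = 288.1·54.15^(-0.07551) = 288.1·0.73977 = 213.127.
At 7834 K (t = 78.34):
  G = 288.1·(78.34 − 60)^(-0.07551) = 288.1·18.34^(-0.07551) = 288.1·0.80279 = 231.283.
Gain = 231.283 / 213.127 = 1.0852 → 1.085.

1.085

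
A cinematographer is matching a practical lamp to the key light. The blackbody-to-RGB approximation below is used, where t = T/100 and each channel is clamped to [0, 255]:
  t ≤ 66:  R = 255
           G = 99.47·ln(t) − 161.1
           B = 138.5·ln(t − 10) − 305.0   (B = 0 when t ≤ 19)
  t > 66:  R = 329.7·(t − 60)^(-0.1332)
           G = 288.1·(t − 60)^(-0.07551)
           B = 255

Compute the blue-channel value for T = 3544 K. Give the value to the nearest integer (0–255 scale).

143

t = 3544/100 = 35.44; the t ≤ 66 branch applies.
B = 138.5·ln(35.44 − 10) − 305.0 = 138.5·ln 25.44 − 305.0 = 138.5·3.2363 − 305.0 = 143.231.
Rounded: 143.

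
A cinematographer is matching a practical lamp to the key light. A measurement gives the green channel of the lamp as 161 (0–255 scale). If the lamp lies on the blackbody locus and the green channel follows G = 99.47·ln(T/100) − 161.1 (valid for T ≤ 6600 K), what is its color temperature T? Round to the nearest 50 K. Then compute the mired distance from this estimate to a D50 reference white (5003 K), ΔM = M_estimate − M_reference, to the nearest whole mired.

ln t = (161 + 161.1) / 99.47 = 3.2382.
t = e^3.2382 = 25.487.
T = 100·t = 2549 K → 2550 K to the nearest 50 K.
M_estimate = 10⁶/2550 = 392.16; M_reference = 10⁶/5003 = 199.88.
ΔM = 392.16 − 199.88 = 192.28 → +192 mireds.

+192 mireds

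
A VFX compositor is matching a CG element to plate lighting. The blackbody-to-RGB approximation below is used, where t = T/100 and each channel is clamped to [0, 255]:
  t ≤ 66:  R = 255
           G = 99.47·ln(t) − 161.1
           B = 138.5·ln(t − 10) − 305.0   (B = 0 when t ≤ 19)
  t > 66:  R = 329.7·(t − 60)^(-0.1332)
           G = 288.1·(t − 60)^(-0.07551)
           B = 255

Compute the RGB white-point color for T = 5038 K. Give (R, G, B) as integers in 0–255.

t = 5038/100 = 50.38; the t ≤ 66 branch applies.
R = 255 by definition for t ≤ 66.
G = 99.47·ln 50.38 − 161.1 = 99.47·3.9196 − 161.1 = 228.782.
B = 138.5·ln(50.38 − 10) − 305.0 = 138.5·ln 40.38 − 305.0 = 138.5·3.6983 − 305.0 = 207.219.
Rounded: (255, 229, 207).

(255, 229, 207)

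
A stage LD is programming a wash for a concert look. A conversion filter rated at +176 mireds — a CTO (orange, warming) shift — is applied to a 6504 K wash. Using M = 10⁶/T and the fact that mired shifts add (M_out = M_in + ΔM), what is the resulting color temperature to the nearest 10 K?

M_in = 10⁶/6504 = 153.75 mireds.
M_out = 153.75 + (+176) = 329.75 mireds.
T_out = 10⁶/329.75 = 3032.6 K → 3030 K.

3030 K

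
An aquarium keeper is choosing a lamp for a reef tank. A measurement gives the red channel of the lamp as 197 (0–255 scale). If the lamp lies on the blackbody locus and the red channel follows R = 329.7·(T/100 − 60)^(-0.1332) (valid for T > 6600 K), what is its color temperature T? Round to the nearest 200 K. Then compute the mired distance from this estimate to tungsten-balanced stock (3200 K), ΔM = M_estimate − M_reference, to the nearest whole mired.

(t − 60)^(-0.1332) = 197/329.7 = 0.59751.
t − 60 = 0.59751^(1/-0.1332) = 0.59751^(-7.508) = 47.761, so t = 107.761.
T = 100·t = 10776 K → 10800 K to the nearest 200 K.
M_estimate = 10⁶/10800 = 92.59; M_reference = 10⁶/3200 = 312.50.
ΔM = 92.59 − 312.50 = -219.91 → -220 mireds.

-220 mireds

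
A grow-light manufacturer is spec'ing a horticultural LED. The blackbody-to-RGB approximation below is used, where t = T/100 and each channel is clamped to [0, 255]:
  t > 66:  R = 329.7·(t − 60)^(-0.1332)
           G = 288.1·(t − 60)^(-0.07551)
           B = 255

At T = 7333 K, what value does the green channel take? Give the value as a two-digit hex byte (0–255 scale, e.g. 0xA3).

0xED

t = 7333/100 = 73.33; the t > 66 branch applies.
G = 288.1·(73.33 − 60)^(-0.07551) = 288.1·13.33^(-0.07551) = 288.1·0.82236 = 236.923.
Rounded: 237; in hex, 0xED.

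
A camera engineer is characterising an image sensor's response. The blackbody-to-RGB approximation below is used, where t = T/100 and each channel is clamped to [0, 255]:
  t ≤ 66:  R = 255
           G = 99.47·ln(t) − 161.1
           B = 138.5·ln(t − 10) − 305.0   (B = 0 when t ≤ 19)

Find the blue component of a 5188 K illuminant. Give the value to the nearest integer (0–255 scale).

212

t = 5188/100 = 51.88; the t ≤ 66 branch applies.
B = 138.5·ln(51.88 − 10) − 305.0 = 138.5·ln 41.88 − 305.0 = 138.5·3.7348 − 305.0 = 212.271.
Rounded: 212.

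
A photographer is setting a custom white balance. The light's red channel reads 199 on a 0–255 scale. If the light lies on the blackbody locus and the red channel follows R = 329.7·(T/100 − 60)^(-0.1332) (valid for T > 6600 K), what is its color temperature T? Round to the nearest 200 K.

(t − 60)^(-0.1332) = 199/329.7 = 0.60358.
t − 60 = 0.60358^(1/-0.1332) = 0.60358^(-7.508) = 44.273, so t = 104.273.
T = 100·t = 10427 K → 10400 K to the nearest 200 K.

10400 K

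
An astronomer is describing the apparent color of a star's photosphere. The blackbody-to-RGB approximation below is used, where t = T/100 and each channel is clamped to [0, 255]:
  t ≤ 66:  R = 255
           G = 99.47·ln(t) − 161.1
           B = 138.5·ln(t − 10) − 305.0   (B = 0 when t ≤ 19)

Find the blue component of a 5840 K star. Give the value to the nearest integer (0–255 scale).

232

t = 5840/100 = 58.4; the t ≤ 66 branch applies.
B = 138.5·ln(58.4 − 10) − 305.0 = 138.5·ln 48.4 − 305.0 = 138.5·3.8795 − 305.0 = 232.311.
Rounded: 232.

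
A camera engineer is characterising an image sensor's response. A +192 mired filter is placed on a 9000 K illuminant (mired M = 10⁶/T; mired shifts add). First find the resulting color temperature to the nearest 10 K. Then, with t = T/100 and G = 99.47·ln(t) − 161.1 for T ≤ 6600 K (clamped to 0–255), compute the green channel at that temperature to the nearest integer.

M_in = 10⁶/9000 = 111.11; M_out = 111.11 + (+192) = 303.11.
T_out = 10⁶/303.11 = 3299.1 K → 3300 K; t = 33.
G = 99.47·ln 33 − 161.1 = 99.47·3.4965 − 161.1 = 186.698.
Rounded: 187.

187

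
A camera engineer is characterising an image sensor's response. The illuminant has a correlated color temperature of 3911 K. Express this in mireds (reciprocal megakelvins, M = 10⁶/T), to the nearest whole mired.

M = 10⁶ / 3911 = 255.689 → 256 mireds.

256 mireds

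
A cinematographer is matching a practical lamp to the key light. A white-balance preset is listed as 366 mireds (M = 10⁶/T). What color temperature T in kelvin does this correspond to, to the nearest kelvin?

T = 10⁶ / 366 = 2732.24 K → 2732 K.

2732 K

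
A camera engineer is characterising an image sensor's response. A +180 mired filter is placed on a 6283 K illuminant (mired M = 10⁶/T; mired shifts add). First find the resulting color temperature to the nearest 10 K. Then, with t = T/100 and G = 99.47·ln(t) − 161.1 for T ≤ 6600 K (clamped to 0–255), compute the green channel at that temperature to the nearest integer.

M_in = 10⁶/6283 = 159.16; M_out = 159.16 + (+180) = 339.16.
T_out = 10⁶/339.16 = 2948.5 K → 2950 K; t = 29.5.
G = 99.47·ln 29.5 − 161.1 = 99.47·3.3844 − 161.1 = 175.545.
Rounded: 176.

176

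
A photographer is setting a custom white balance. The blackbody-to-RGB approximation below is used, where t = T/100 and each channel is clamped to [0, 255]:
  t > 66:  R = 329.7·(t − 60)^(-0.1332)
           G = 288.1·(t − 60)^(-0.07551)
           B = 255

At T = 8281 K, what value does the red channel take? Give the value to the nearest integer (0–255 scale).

t = 8281/100 = 82.81; the t > 66 branch applies.
R = 329.7·(82.81 − 60)^(-0.1332) = 329.7·22.81^(-0.1332) = 329.7·0.65932 = 217.379.
Rounded: 217.

217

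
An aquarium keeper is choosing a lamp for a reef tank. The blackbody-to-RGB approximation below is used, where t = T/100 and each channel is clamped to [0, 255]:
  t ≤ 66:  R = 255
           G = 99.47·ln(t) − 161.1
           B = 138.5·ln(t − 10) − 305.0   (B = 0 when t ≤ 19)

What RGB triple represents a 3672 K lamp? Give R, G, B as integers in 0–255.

t = 3672/100 = 36.72; the t ≤ 66 branch applies.
R = 255 by definition for t ≤ 66.
G = 99.47·ln 36.72 − 161.1 = 99.47·3.6033 − 161.1 = 197.322.
B = 138.5·ln(36.72 − 10) − 305.0 = 138.5·ln 26.72 − 305.0 = 138.5·3.2854 − 305.0 = 150.030.
Rounded: (255, 197, 150).

R=255, G=197, B=150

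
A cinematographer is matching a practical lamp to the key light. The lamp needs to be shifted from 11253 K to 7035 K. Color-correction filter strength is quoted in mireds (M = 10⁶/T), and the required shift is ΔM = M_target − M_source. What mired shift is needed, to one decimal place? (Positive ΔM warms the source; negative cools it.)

+53.3 mireds

M_source = 10⁶/11253 = 88.865; M_target = 10⁶/7035 = 142.146.
ΔM = 142.146 − 88.865 = 53.281 → +53.3 mireds, a warming shift.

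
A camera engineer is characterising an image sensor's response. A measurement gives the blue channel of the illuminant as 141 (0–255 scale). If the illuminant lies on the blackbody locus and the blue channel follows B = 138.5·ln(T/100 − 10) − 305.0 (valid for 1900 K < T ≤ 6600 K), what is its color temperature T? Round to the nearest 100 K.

ln(t − 10) = (141 + 305.0) / 138.5 = 3.2202.
t − 10 = e^3.2202 = 25.034, so t = 35.034.
T = 100·t = 3503 K → 3500 K to the nearest 100 K.

3500 K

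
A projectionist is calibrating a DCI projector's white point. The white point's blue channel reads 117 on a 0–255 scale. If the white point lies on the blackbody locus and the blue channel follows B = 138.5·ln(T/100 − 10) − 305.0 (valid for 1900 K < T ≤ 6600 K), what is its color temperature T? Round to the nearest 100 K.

3100 K

ln(t − 10) = (117 + 305.0) / 138.5 = 3.0469.
t − 10 = e^3.0469 = 21.051, so t = 31.051.
T = 100·t = 3105 K → 3100 K to the nearest 100 K.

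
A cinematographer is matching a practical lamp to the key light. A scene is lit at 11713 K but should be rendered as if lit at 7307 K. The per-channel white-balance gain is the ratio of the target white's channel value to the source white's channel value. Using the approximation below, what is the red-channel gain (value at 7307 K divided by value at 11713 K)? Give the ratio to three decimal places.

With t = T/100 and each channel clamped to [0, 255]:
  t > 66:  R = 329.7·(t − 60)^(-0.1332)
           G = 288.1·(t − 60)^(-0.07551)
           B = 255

1.217

At 11713 K (t = 117.13):
  R = 329.7·(117.13 − 60)^(-0.1332) = 329.7·57.13^(-0.1332) = 329.7·0.58343 = 192.356.
At 7307 K (t = 73.07):
  R = 329.7·(73.07 − 60)^(-0.1332) = 329.7·13.07^(-0.1332) = 329.7·0.71009 = 234.116.
Gain = 234.116 / 192.356 = 1.2171 → 1.217.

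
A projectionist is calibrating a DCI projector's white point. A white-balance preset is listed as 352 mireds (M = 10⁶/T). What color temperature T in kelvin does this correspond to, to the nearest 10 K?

2840 K

T = 10⁶ / 352 = 2840.91 K → 2840 K.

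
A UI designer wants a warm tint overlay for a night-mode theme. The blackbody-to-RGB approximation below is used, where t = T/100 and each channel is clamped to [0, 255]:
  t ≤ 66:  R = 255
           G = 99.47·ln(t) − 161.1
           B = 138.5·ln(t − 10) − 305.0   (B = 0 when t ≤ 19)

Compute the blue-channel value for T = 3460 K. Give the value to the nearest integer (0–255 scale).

t = 3460/100 = 34.6; the t ≤ 66 branch applies.
B = 138.5·ln(34.6 − 10) − 305.0 = 138.5·ln 24.6 − 305.0 = 138.5·3.2027 − 305.0 = 138.580.
Rounded: 139.

139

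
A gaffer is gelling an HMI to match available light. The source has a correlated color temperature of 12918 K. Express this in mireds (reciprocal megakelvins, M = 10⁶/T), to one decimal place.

M = 10⁶ / 12918 = 77.411 → 77.4 mireds.

77.4 mireds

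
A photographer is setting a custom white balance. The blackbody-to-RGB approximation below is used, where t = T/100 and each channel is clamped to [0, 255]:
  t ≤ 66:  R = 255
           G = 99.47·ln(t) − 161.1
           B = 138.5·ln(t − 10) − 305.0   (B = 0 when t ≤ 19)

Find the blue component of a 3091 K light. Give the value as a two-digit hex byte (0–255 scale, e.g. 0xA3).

t = 3091/100 = 30.91; the t ≤ 66 branch applies.
B = 138.5·ln(30.91 − 10) − 305.0 = 138.5·ln 20.91 − 305.0 = 138.5·3.0402 − 305.0 = 116.072.
Rounded: 116; in hex, 0x74.

0x74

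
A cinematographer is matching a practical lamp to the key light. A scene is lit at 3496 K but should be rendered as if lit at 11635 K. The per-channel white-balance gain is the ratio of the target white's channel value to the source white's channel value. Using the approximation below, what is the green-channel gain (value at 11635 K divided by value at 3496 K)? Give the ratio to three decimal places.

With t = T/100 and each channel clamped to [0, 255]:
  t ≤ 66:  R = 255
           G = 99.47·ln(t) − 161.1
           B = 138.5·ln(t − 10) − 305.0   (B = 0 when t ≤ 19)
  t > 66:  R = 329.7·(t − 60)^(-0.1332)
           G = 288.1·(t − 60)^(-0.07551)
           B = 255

1.104

At 3496 K (t = 34.96):
  G = 99.47·ln 34.96 − 161.1 = 99.47·3.5542 − 161.1 = 192.437.
At 11635 K (t = 116.35):
  G = 288.1·(116.35 − 60)^(-0.07551) = 288.1·56.35^(-0.07551) = 288.1·0.73755 = 212.487.
Gain = 212.487 / 192.437 = 1.1042 → 1.104.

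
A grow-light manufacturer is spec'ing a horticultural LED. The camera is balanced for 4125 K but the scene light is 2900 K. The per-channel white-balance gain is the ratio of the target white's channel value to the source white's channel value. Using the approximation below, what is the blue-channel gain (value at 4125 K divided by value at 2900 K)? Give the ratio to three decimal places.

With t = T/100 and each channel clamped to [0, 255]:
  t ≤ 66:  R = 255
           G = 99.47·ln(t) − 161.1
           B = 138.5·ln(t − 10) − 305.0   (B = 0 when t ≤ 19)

1.670

At 2900 K (t = 29):
  B = 138.5·ln(29 − 10) − 305.0 = 138.5·ln 19 − 305.0 = 138.5·2.9444 − 305.0 = 102.805.
At 4125 K (t = 41.25):
  B = 138.5·ln(41.25 − 10) − 305.0 = 138.5·ln 31.25 − 305.0 = 138.5·3.4420 − 305.0 = 171.720.
Gain = 171.720 / 102.805 = 1.6703 → 1.670.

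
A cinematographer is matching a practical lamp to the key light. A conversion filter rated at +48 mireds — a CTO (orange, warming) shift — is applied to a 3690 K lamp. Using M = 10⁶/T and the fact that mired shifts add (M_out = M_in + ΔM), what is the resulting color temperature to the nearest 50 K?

M_in = 10⁶/3690 = 271.00 mireds.
M_out = 271.00 + (+48) = 319.00 mireds.
T_out = 10⁶/319.00 = 3134.8 K → 3150 K.

3150 K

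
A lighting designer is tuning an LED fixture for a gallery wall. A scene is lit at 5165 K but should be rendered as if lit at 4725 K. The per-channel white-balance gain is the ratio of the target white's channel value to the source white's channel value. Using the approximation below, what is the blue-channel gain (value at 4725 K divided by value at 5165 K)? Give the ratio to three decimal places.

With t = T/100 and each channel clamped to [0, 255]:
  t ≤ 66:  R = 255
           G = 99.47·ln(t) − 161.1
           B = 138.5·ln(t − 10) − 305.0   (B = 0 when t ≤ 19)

At 5165 K (t = 51.65):
  B = 138.5·ln(51.65 − 10) − 305.0 = 138.5·ln 41.65 − 305.0 = 138.5·3.7293 − 305.0 = 211.508.
At 4725 K (t = 47.25):
  B = 138.5·ln(47.25 − 10) − 305.0 = 138.5·ln 37.25 − 305.0 = 138.5·3.6177 − 305.0 = 196.045.
Gain = 196.045 / 211.508 = 0.9269 → 0.927.

0.927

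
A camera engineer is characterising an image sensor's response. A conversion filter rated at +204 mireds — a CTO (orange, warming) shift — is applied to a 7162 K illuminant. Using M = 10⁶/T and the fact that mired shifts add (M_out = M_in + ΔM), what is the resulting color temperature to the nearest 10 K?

M_in = 10⁶/7162 = 139.63 mireds.
M_out = 139.63 + (+204) = 343.63 mireds.
T_out = 10⁶/343.63 = 2910.1 K → 2910 K.

2910 K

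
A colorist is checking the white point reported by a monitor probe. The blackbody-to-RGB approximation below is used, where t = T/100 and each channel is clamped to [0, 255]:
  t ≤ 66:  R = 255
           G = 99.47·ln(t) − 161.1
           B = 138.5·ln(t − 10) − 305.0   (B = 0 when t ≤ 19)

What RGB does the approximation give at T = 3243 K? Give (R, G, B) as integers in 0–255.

t = 3243/100 = 32.43; the t ≤ 66 branch applies.
R = 255 by definition for t ≤ 66.
G = 99.47·ln 32.43 − 161.1 = 99.47·3.4791 − 161.1 = 184.964.
B = 138.5·ln(32.43 − 10) − 305.0 = 138.5·ln 22.43 − 305.0 = 138.5·3.1104 − 305.0 = 125.790.
Rounded: (255, 185, 126).

(255, 185, 126)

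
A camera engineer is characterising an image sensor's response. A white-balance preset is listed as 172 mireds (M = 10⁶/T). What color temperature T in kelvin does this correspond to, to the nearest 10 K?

5810 K

T = 10⁶ / 172 = 5813.95 K → 5810 K.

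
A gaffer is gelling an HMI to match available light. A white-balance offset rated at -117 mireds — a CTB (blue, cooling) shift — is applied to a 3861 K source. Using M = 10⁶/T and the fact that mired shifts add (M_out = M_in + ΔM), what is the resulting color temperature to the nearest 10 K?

M_in = 10⁶/3861 = 259.00 mireds.
M_out = 259.00 + (-117) = 142.00 mireds.
T_out = 10⁶/142.00 = 7042.2 K → 7040 K.

7040 K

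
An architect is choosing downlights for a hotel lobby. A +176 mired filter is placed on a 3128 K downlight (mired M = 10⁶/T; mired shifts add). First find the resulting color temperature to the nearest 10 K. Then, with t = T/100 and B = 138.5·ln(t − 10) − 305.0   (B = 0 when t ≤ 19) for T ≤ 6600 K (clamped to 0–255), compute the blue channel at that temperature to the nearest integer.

M_in = 10⁶/3128 = 319.69; M_out = 319.69 + (+176) = 495.69.
T_out = 10⁶/495.69 = 2017.4 K → 2020 K; t = 20.2.
B = 138.5·ln(20.2 − 10) − 305.0 = 138.5·ln 10.2 − 305.0 = 138.5·2.3224 − 305.0 = 16.651.
Rounded: 17.

17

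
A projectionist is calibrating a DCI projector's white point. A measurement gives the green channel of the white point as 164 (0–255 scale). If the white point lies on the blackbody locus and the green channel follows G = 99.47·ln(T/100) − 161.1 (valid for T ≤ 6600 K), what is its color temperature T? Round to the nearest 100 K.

ln t = (164 + 161.1) / 99.47 = 3.2683.
t = e^3.2683 = 26.267.
T = 100·t = 2627 K → 2600 K to the nearest 100 K.

2600 K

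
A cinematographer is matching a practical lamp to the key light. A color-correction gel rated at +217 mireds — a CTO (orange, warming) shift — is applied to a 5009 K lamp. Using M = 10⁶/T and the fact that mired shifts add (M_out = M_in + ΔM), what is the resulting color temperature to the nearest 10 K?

M_in = 10⁶/5009 = 199.64 mireds.
M_out = 199.64 + (+217) = 416.64 mireds.
T_out = 10⁶/416.64 = 2400.1 K → 2400 K.

2400 K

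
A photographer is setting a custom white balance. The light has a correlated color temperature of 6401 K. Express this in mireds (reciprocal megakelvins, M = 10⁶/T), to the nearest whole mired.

156 mireds

M = 10⁶ / 6401 = 156.226 → 156 mireds.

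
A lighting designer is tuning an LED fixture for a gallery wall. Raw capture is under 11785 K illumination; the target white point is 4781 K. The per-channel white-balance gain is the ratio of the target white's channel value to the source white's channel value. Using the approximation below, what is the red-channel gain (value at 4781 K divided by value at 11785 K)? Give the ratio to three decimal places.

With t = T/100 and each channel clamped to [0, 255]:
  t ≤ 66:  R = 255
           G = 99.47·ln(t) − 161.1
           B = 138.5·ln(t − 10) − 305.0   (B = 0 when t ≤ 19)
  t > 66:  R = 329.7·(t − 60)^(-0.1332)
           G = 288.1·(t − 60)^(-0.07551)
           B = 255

1.328

At 11785 K (t = 117.85):
  R = 329.7·(117.85 − 60)^(-0.1332) = 329.7·57.85^(-0.1332) = 329.7·0.58245 = 192.035.
At 4781 K (t = 47.81):
  R = 255 by definition for t ≤ 66.
Gain = 255.000 / 192.035 = 1.3279 → 1.328.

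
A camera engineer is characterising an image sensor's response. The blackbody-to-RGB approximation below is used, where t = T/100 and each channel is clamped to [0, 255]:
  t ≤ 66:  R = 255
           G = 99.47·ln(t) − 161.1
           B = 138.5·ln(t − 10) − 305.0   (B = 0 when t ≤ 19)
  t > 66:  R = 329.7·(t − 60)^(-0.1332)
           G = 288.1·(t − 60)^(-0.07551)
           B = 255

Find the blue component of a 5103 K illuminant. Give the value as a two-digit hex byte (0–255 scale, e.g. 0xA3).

t = 5103/100 = 51.03; the t ≤ 66 branch applies.
B = 138.5·ln(51.03 − 10) − 305.0 = 138.5·ln 41.03 − 305.0 = 138.5·3.7143 − 305.0 = 209.431.
Rounded: 209; in hex, 0xD1.

0xD1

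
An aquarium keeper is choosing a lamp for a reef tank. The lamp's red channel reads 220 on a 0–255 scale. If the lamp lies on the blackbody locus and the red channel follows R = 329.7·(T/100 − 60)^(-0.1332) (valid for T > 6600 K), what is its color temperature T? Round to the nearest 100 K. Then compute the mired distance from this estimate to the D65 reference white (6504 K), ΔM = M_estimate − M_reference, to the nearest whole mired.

-30 mireds

(t − 60)^(-0.1332) = 220/329.7 = 0.66727.
t − 60 = 0.66727^(1/-0.1332) = 0.66727^(-7.508) = 20.847, so t = 80.847.
T = 100·t = 8085 K → 8100 K to the nearest 100 K.
M_estimate = 10⁶/8100 = 123.46; M_reference = 10⁶/6504 = 153.75.
ΔM = 123.46 − 153.75 = -30.29 → -30 mireds.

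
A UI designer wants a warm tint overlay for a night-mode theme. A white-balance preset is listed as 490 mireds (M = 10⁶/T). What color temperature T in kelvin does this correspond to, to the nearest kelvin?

2041 K

T = 10⁶ / 490 = 2040.82 K → 2041 K.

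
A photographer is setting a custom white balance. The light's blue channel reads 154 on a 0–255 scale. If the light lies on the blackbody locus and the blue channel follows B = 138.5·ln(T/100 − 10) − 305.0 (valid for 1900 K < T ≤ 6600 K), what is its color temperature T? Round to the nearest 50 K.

3750 K

ln(t − 10) = (154 + 305.0) / 138.5 = 3.3141.
t − 10 = e^3.3141 = 27.497, so t = 37.497.
T = 100·t = 3750 K → 3750 K to the nearest 50 K.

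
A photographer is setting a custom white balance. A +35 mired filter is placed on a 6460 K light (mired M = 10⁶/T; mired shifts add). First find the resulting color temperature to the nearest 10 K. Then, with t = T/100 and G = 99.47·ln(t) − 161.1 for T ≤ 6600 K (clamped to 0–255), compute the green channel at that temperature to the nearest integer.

233

M_in = 10⁶/6460 = 154.80; M_out = 154.80 + (+35) = 189.80.
T_out = 10⁶/189.80 = 5268.7 K → 5270 K; t = 52.7.
G = 99.47·ln 52.7 − 161.1 = 99.47·3.9646 − 161.1 = 233.260.
Rounded: 233.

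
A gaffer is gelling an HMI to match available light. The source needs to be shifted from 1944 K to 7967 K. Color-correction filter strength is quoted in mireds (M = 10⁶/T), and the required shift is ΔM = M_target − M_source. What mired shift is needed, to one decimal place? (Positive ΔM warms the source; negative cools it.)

-388.9 mireds

M_source = 10⁶/1944 = 514.403; M_target = 10⁶/7967 = 125.518.
ΔM = 125.518 − 514.403 = -388.886 → -388.9 mireds, a cooling shift.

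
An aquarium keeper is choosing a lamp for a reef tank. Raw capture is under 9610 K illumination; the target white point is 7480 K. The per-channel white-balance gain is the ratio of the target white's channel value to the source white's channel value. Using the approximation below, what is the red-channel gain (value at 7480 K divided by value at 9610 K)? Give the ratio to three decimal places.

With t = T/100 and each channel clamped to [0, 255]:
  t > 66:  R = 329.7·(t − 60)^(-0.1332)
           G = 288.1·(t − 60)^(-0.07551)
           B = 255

1.126

At 9610 K (t = 96.1):
  R = 329.7·(96.1 − 60)^(-0.1332) = 329.7·36.1^(-0.1332) = 329.7·0.62021 = 204.484.
At 7480 K (t = 74.8):
  R = 329.7·(74.8 − 60)^(-0.1332) = 329.7·14.8^(-0.1332) = 329.7·0.69843 = 230.271.
Gain = 230.271 / 204.484 = 1.1261 → 1.126.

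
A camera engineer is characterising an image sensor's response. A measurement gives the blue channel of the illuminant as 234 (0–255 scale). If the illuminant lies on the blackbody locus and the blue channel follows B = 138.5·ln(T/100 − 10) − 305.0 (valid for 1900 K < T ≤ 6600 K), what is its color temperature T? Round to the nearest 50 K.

ln(t − 10) = (234 + 305.0) / 138.5 = 3.8917.
t − 10 = e^3.8917 = 48.994, so t = 58.994.
T = 100·t = 5899 K → 5900 K to the nearest 50 K.

5900 K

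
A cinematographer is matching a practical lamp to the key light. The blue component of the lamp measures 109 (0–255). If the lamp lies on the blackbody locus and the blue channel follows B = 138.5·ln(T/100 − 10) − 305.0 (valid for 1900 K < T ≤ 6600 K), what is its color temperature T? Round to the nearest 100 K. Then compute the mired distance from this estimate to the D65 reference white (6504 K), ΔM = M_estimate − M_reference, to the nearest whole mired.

ln(t − 10) = (109 + 305.0) / 138.5 = 2.9892.
t − 10 = e^2.9892 = 19.869, so t = 29.869.
T = 100·t = 2987 K → 3000 K to the nearest 100 K.
M_estimate = 10⁶/3000 = 333.33; M_reference = 10⁶/6504 = 153.75.
ΔM = 333.33 − 153.75 = 179.58 → +180 mireds.

+180 mireds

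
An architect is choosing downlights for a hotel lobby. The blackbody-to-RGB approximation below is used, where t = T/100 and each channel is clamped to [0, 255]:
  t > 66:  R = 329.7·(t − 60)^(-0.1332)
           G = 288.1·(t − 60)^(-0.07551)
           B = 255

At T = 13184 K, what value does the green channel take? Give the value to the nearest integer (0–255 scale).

209

t = 13184/100 = 131.84; the t > 66 branch applies.
G = 288.1·(131.84 − 60)^(-0.07551) = 288.1·71.84^(-0.07551) = 288.1·0.72415 = 208.626.
Rounded: 209.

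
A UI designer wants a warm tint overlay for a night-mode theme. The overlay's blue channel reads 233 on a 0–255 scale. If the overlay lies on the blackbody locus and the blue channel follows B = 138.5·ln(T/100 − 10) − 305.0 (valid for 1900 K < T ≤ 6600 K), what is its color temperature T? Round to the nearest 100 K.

ln(t − 10) = (233 + 305.0) / 138.5 = 3.8845.
t − 10 = e^3.8845 = 48.641, so t = 58.641.
T = 100·t = 5864 K → 5900 K to the nearest 100 K.

5900 K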